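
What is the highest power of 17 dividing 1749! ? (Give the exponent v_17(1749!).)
v_17(1749!) = 108

Legendre's formula: v_p(n!) = Σ_{k ≥ 1} ⌊n / p^k⌋. For p = 17, n = 1749, the terms are:
  ⌊1749/17^1⌋ = ⌊1749/17⌋ = 102
  ⌊1749/17^2⌋ = ⌊1749/289⌋ = 6
(the next term ⌊1749/17^3⌋ = 0, terminating the sum). Summing: v_17(1749!) = 102 + 6 = 108.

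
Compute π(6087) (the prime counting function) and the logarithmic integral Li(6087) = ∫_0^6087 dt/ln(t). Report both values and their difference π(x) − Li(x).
π(6087) = 793;  Li(6087) ≈ 810.41;  π(x) − Li(x) ≈ -17.41.

Direct count of primes ≤ 6087 gives π(6087) = 793. Numerical evaluation of the logarithmic integral gives Li(6087) ≈ 810.41. The difference π(x) − Li(x) ≈ -17.41 is typically negative for small/moderate x (Li(x) overestimates), though Littlewood's theorem shows this sign changes infinitely often.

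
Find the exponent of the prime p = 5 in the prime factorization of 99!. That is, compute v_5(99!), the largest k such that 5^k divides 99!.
v_5(99!) = 22

Legendre's formula: v_p(n!) = Σ_{k ≥ 1} ⌊n / p^k⌋. For p = 5, n = 99, the terms are:
  ⌊99/5^1⌋ = ⌊99/5⌋ = 19
  ⌊99/5^2⌋ = ⌊99/25⌋ = 3
(the next term ⌊99/5^3⌋ = 0, terminating the sum). Summing: v_5(99!) = 19 + 3 = 22.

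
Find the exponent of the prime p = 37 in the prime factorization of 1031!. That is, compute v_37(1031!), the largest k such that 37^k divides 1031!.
v_37(1031!) = 27

Legendre's formula: v_p(n!) = Σ_{k ≥ 1} ⌊n / p^k⌋. For p = 37, n = 1031, the terms are:
  ⌊1031/37^1⌋ = ⌊1031/37⌋ = 27
(the next term ⌊1031/37^2⌋ = 0, terminating the sum). Summing: v_37(1031!) = 27 = 27.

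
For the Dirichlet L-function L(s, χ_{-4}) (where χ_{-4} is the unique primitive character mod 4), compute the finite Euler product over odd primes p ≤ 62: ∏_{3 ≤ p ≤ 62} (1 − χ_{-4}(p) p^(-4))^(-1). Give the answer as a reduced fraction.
∏ = 81934214988902113115031508050672702841756592198516788686922065253543/82850154482442028729801746725895742819441886414557775886809038848000

The odd primes p ≤ 62 are [3, 5, 7, 11, 13, 17, 19, 23, 29, 31, 37, 41, 43, 47, 53, 59, 61]. For each, χ(p) = 1 if p ≡ 1 mod 4, χ(p) = −1 if p ≡ 3 mod 4. Taking (1 − χ(p)/p^4)^(-1) = p^4/(p^4 − χ(p)): (1 − (-1)/3^4)^(-1) · (1 − (1)/5^4)^(-1) · (1 − (-1)/7^4)^(-1) · (1 − (-1)/11^4)^(-1) · (1 − (1)/13^4)^(-1) · (1 − (1)/17^4)^(-1) · (1 − (-1)/19^4)^(-1) · (1 − (-1)/23^4)^(-1) · (1 − (1)/29^4)^(-1) · (1 − (-1)/31^4)^(-1) · (1 − (1)/37^4)^(-1) · (1 − (1)/41^4)^(-1) · (1 − (-1)/43^4)^(-1) · (1 − (-1)/47^4)^(-1) · (1 − (1)/53^4)^(-1) · (1 − (-1)/59^4)^(-1) · (1 − (1)/61^4)^(-1) = 81934214988902113115031508050672702841756592198516788686922065253543/82850154482442028729801746725895742819441886414557775886809038848000.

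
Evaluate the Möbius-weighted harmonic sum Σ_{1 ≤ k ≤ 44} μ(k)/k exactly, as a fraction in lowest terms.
Σ μ(k)/k = -137190436674212/6541380665835015

Values of μ(k) for 1 ≤ k ≤ 44: μ(1) = 1, μ(2) = -1, μ(3) = -1, μ(5) = -1, μ(6) = 1, μ(7) = -1, μ(10) = 1, μ(11) = -1, μ(13) = -1, μ(14) = 1, μ(15) = 1, μ(17) = -1, μ(19) = -1, μ(21) = 1, μ(22) = 1, μ(23) = -1, μ(26) = 1, μ(29) = -1, μ(30) = -1, μ(31) = -1, μ(33) = 1, μ(34) = 1, μ(35) = 1, μ(37) = -1, μ(38) = 1, μ(39) = 1, μ(41) = -1, μ(42) = -1, μ(43) = -1, with μ = 0 on non-squarefree integers. Summing μ(k)/k for k where μ(k) ≠ 0 gives -137190436674212/6541380665835015 ≈ -0.0210. (PNT ⟺ this sum → 0 as n → ∞.)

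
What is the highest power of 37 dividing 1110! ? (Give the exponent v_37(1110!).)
v_37(1110!) = 30

Legendre's formula: v_p(n!) = Σ_{k ≥ 1} ⌊n / p^k⌋. For p = 37, n = 1110, the terms are:
  ⌊1110/37^1⌋ = ⌊1110/37⌋ = 30
(the next term ⌊1110/37^2⌋ = 0, terminating the sum). Summing: v_37(1110!) = 30 = 30.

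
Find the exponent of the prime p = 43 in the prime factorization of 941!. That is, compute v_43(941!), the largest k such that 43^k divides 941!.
v_43(941!) = 21

Legendre's formula: v_p(n!) = Σ_{k ≥ 1} ⌊n / p^k⌋. For p = 43, n = 941, the terms are:
  ⌊941/43^1⌋ = ⌊941/43⌋ = 21
(the next term ⌊941/43^2⌋ = 0, terminating the sum). Summing: v_43(941!) = 21 = 21.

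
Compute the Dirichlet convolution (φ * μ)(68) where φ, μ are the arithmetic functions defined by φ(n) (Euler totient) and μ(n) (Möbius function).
(φ * μ)(68) = 15

Divisors of 68: [1, 2, 4, 17, 34, 68]. For each d | 68:
  d = 1: φ(1) · μ(68/1) = 1 · 0 = 0
  d = 2: φ(2) · μ(68/2) = 1 · 1 = 1
  d = 4: φ(4) · μ(68/4) = 2 · -1 = -2
  d = 17: φ(17) · μ(68/17) = 16 · 0 = 0
  d = 34: φ(34) · μ(68/34) = 16 · -1 = -16
  d = 68: φ(68) · μ(68/68) = 32 · 1 = 32
Summing: (φ * μ)(68) = 0 + 1 + -2 + 0 + -16 + 32 = 15.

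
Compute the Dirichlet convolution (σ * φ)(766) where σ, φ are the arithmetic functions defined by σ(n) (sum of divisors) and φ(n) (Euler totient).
(σ * φ)(766) = 3064

Divisors of 766: [1, 2, 383, 766]. For each d | 766:
  d = 1: σ(1) · φ(766/1) = 1 · 382 = 382
  d = 2: σ(2) · φ(766/2) = 3 · 382 = 1146
  d = 383: σ(383) · φ(766/383) = 384 · 1 = 384
  d = 766: σ(766) · φ(766/766) = 1152 · 1 = 1152
Summing: (σ * φ)(766) = 382 + 1146 + 384 + 1152 = 3064.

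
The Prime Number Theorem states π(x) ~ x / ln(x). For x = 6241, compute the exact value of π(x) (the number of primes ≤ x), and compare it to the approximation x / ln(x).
π(6241) = 811;  x/ln(x) ≈ 714.16;  relative error ≈ 11.94%.

Directly count primes up to 6241: π(6241) = 811. The PNT approximation gives 6241/ln(6241) ≈ 6241/8.73890 ≈ 714.16. Relative error (π(x) − x/ln(x)) / π(x) ≈ 11.94%; the approximation is known to undercount slightly (Li(x) is a better estimate).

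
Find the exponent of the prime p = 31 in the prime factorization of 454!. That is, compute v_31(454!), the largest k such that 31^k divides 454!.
v_31(454!) = 14

Legendre's formula: v_p(n!) = Σ_{k ≥ 1} ⌊n / p^k⌋. For p = 31, n = 454, the terms are:
  ⌊454/31^1⌋ = ⌊454/31⌋ = 14
(the next term ⌊454/31^2⌋ = 0, terminating the sum). Summing: v_31(454!) = 14 = 14.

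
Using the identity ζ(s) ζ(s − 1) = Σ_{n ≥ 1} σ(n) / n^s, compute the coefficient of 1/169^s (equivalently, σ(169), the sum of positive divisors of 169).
σ(169) = 183

In the product (Σ m^0/m^s)(Σ k / k^s) = Σ (Σ_{d | n} d) / n^s, the coefficient of 1/n^s is σ(n) = Σ_{d | n} d. For n = 169, divisors are [1, 13, 169]; summing: σ(169) = 183.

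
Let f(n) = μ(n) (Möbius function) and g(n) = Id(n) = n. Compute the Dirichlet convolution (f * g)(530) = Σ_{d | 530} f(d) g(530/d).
(μ * Id)(530) = 208

Divisors of 530: [1, 2, 5, 10, 53, 106, 265, 530]. For each d | 530:
  d = 1: μ(1) · Id(530/1) = 1 · 530 = 530
  d = 2: μ(2) · Id(530/2) = -1 · 265 = -265
  d = 5: μ(5) · Id(530/5) = -1 · 106 = -106
  d = 10: μ(10) · Id(530/10) = 1 · 53 = 53
  d = 53: μ(53) · Id(530/53) = -1 · 10 = -10
  d = 106: μ(106) · Id(530/106) = 1 · 5 = 5
  d = 265: μ(265) · Id(530/265) = 1 · 2 = 2
  d = 530: μ(530) · Id(530/530) = -1 · 1 = -1
Summing: (μ * Id)(530) = 530 + -265 + -106 + 53 + -10 + 5 + 2 + -1 = 208.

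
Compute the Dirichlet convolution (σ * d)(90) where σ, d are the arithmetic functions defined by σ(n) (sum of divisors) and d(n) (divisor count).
(σ * d)(90) = 960

Divisors of 90: [1, 2, 3, 5, 6, 9, 10, 15, 18, 30, 45, 90]. For each d | 90:
  d = 1: σ(1) · d(90/1) = 1 · 12 = 12
  d = 2: σ(2) · d(90/2) = 3 · 6 = 18
  d = 3: σ(3) · d(90/3) = 4 · 8 = 32
  d = 5: σ(5) · d(90/5) = 6 · 6 = 36
  d = 6: σ(6) · d(90/6) = 12 · 4 = 48
  d = 9: σ(9) · d(90/9) = 13 · 4 = 52
  d = 10: σ(10) · d(90/10) = 18 · 3 = 54
  d = 15: σ(15) · d(90/15) = 24 · 4 = 96
  d = 18: σ(18) · d(90/18) = 39 · 2 = 78
  d = 30: σ(30) · d(90/30) = 72 · 2 = 144
  d = 45: σ(45) · d(90/45) = 78 · 2 = 156
  d = 90: σ(90) · d(90/90) = 234 · 1 = 234
Summing: (σ * d)(90) = 12 + 18 + 32 + 36 + 48 + 52 + 54 + 96 + 78 + 144 + 156 + 234 = 960.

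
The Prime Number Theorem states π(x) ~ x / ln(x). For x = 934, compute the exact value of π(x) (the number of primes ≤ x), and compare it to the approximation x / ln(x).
π(934) = 158;  x/ln(x) ≈ 136.56;  relative error ≈ 13.57%.

Directly count primes up to 934: π(934) = 158. The PNT approximation gives 934/ln(934) ≈ 934/6.83948 ≈ 136.56. Relative error (π(x) − x/ln(x)) / π(x) ≈ 13.57%; the approximation is known to undercount slightly (Li(x) is a better estimate).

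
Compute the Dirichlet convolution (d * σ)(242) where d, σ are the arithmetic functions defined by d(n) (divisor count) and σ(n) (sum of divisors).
(d * σ)(242) = 800

Divisors of 242: [1, 2, 11, 22, 121, 242]. For each d | 242:
  d = 1: d(1) · σ(242/1) = 1 · 399 = 399
  d = 2: d(2) · σ(242/2) = 2 · 133 = 266
  d = 11: d(11) · σ(242/11) = 2 · 36 = 72
  d = 22: d(22) · σ(242/22) = 4 · 12 = 48
  d = 121: d(121) · σ(242/121) = 3 · 3 = 9
  d = 242: d(242) · σ(242/242) = 6 · 1 = 6
Summing: (d * σ)(242) = 399 + 266 + 72 + 48 + 9 + 6 = 800.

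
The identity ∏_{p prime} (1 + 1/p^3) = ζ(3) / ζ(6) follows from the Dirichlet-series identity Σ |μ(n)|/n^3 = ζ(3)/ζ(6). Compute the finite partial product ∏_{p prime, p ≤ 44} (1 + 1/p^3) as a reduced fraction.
∏ = 77199709041125603078439960576/65340146372601957980502060935

The primes p ≤ 44 are [2, 3, 5, 7, 11, 13, 17, 19, 23, 29, 31, 37, 41, 43]. For each, (1 + 1/p^3) = (p^3 + 1)/p^3. Multiplying these fractions over p ∈ [2, 3, 5, 7, 11, 13, 17, 19, 23, 29, 31, 37, 41, 43] gives 77199709041125603078439960576/65340146372601957980502060935. (In the limit P → ∞ this tends to ζ(3)/ζ(6).)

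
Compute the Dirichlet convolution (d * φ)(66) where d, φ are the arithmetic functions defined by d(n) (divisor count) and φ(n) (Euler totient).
(d * φ)(66) = 144

Divisors of 66: [1, 2, 3, 6, 11, 22, 33, 66]. For each d | 66:
  d = 1: d(1) · φ(66/1) = 1 · 20 = 20
  d = 2: d(2) · φ(66/2) = 2 · 20 = 40
  d = 3: d(3) · φ(66/3) = 2 · 10 = 20
  d = 6: d(6) · φ(66/6) = 4 · 10 = 40
  d = 11: d(11) · φ(66/11) = 2 · 2 = 4
  d = 22: d(22) · φ(66/22) = 4 · 2 = 8
  d = 33: d(33) · φ(66/33) = 4 · 1 = 4
  d = 66: d(66) · φ(66/66) = 8 · 1 = 8
Summing: (d * φ)(66) = 20 + 40 + 20 + 40 + 4 + 8 + 4 + 8 = 144.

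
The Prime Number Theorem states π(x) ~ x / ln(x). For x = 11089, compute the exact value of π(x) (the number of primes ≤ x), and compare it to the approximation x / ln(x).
π(11089) = 1344;  x/ln(x) ≈ 1190.61;  relative error ≈ 11.41%.

Directly count primes up to 11089: π(11089) = 1344. The PNT approximation gives 11089/ln(11089) ≈ 11089/9.31371 ≈ 1190.61. Relative error (π(x) − x/ln(x)) / π(x) ≈ 11.41%; the approximation is known to undercount slightly (Li(x) is a better estimate).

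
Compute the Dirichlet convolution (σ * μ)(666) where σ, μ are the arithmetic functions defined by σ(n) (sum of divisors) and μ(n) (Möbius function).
(σ * μ)(666) = 666

Divisors of 666: [1, 2, 3, 6, 9, 18, 37, 74, 111, 222, 333, 666]. For each d | 666:
  d = 1: σ(1) · μ(666/1) = 1 · 0 = 0
  d = 2: σ(2) · μ(666/2) = 3 · 0 = 0
  d = 3: σ(3) · μ(666/3) = 4 · -1 = -4
  d = 6: σ(6) · μ(666/6) = 12 · 1 = 12
  d = 9: σ(9) · μ(666/9) = 13 · 1 = 13
  d = 18: σ(18) · μ(666/18) = 39 · -1 = -39
  d = 37: σ(37) · μ(666/37) = 38 · 0 = 0
  d = 74: σ(74) · μ(666/74) = 114 · 0 = 0
  d = 111: σ(111) · μ(666/111) = 152 · 1 = 152
  d = 222: σ(222) · μ(666/222) = 456 · -1 = -456
  d = 333: σ(333) · μ(666/333) = 494 · -1 = -494
  d = 666: σ(666) · μ(666/666) = 1482 · 1 = 1482
Summing: (σ * μ)(666) = 0 + 0 + -4 + 12 + 13 + -39 + 0 + 0 + 152 + -456 + -494 + 1482 = 666.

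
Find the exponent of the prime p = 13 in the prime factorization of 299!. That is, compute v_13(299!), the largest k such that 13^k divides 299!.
v_13(299!) = 24

Legendre's formula: v_p(n!) = Σ_{k ≥ 1} ⌊n / p^k⌋. For p = 13, n = 299, the terms are:
  ⌊299/13^1⌋ = ⌊299/13⌋ = 23
  ⌊299/13^2⌋ = ⌊299/169⌋ = 1
(the next term ⌊299/13^3⌋ = 0, terminating the sum). Summing: v_13(299!) = 23 + 1 = 24.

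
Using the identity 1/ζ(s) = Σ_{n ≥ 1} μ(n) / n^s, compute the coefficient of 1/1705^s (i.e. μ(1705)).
μ(1705) = -1

Factor n = 1705 = 5 · 11 · 31. μ(n) = 0 if any exponent ≥ 2 (not squarefree); otherwise μ(n) = (−1)^{ω(n)} where ω(n) is the number of distinct prime factors. Applying: μ(1705) = -1.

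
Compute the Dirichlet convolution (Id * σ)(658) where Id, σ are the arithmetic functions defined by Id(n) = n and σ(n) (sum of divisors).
(Id * σ)(658) = 7125

Divisors of 658: [1, 2, 7, 14, 47, 94, 329, 658]. For each d | 658:
  d = 1: Id(1) · σ(658/1) = 1 · 1152 = 1152
  d = 2: Id(2) · σ(658/2) = 2 · 384 = 768
  d = 7: Id(7) · σ(658/7) = 7 · 144 = 1008
  d = 14: Id(14) · σ(658/14) = 14 · 48 = 672
  d = 47: Id(47) · σ(658/47) = 47 · 24 = 1128
  d = 94: Id(94) · σ(658/94) = 94 · 8 = 752
  d = 329: Id(329) · σ(658/329) = 329 · 3 = 987
  d = 658: Id(658) · σ(658/658) = 658 · 1 = 658
Summing: (Id * σ)(658) = 1152 + 768 + 1008 + 672 + 1128 + 752 + 987 + 658 = 7125.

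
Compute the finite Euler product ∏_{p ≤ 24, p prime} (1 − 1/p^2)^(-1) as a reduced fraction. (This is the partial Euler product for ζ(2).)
∏ = 718188003533/440301256704

The primes p ≤ 24 are [2, 3, 5, 7, 11, 13, 17, 19, 23]. For each prime, (1 − 1/p^2)^(-1) = p^2 / (p^2 − 1). The product is (1 − 1/2^2)^(-1), (1 − 1/3^2)^(-1), (1 − 1/5^2)^(-1), (1 − 1/7^2)^(-1), (1 − 1/11^2)^(-1), (1 − 1/13^2)^(-1), (1 − 1/17^2)^(-1), (1 − 1/19^2)^(-1), (1 − 1/23^2)^(-1) = ∏ p^2 / (p^2 − 1) = 718188003533/440301256704.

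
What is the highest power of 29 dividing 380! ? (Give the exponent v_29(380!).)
v_29(380!) = 13

Legendre's formula: v_p(n!) = Σ_{k ≥ 1} ⌊n / p^k⌋. For p = 29, n = 380, the terms are:
  ⌊380/29^1⌋ = ⌊380/29⌋ = 13
(the next term ⌊380/29^2⌋ = 0, terminating the sum). Summing: v_29(380!) = 13 = 13.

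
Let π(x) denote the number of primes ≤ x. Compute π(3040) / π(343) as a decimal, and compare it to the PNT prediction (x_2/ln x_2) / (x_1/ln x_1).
π(3040)/π(343) = 435/68 ≈ 6.3971;  PNT prediction ≈ 6.4516.

π(343) = 68 and π(3040) = 435, so π(3040)/π(343) ≈ 6.3971. The PNT-predicted ratio is (3040/ln(3040)) / (343/ln(343)) ≈ 6.4516. The two agree to within a few percent, as expected.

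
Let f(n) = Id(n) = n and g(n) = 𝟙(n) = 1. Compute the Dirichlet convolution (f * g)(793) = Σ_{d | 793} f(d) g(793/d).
(Id * 𝟙)(793) = 868

Divisors of 793: [1, 13, 61, 793]. For each d | 793:
  d = 1: Id(1) · 𝟙(793/1) = 1 · 1 = 1
  d = 13: Id(13) · 𝟙(793/13) = 13 · 1 = 13
  d = 61: Id(61) · 𝟙(793/61) = 61 · 1 = 61
  d = 793: Id(793) · 𝟙(793/793) = 793 · 1 = 793
Summing: (Id * 𝟙)(793) = 1 + 13 + 61 + 793 = 868.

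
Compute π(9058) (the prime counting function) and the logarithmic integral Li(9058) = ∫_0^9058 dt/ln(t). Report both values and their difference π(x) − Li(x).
π(9058) = 1125;  Li(9058) ≈ 1143.32;  π(x) − Li(x) ≈ -18.32.

Direct count of primes ≤ 9058 gives π(9058) = 1125. Numerical evaluation of the logarithmic integral gives Li(9058) ≈ 1143.32. The difference π(x) − Li(x) ≈ -18.32 is typically negative for small/moderate x (Li(x) overestimates), though Littlewood's theorem shows this sign changes infinitely often.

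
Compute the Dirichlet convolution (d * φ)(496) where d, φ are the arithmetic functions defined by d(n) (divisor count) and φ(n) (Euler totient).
(d * φ)(496) = 992

Divisors of 496: [1, 2, 4, 8, 16, 31, 62, 124, 248, 496]. For each d | 496:
  d = 1: d(1) · φ(496/1) = 1 · 240 = 240
  d = 2: d(2) · φ(496/2) = 2 · 120 = 240
  d = 4: d(4) · φ(496/4) = 3 · 60 = 180
  d = 8: d(8) · φ(496/8) = 4 · 30 = 120
  d = 16: d(16) · φ(496/16) = 5 · 30 = 150
  d = 31: d(31) · φ(496/31) = 2 · 8 = 16
  d = 62: d(62) · φ(496/62) = 4 · 4 = 16
  d = 124: d(124) · φ(496/124) = 6 · 2 = 12
  d = 248: d(248) · φ(496/248) = 8 · 1 = 8
  d = 496: d(496) · φ(496/496) = 10 · 1 = 10
Summing: (d * φ)(496) = 240 + 240 + 180 + 120 + 150 + 16 + 16 + 12 + 8 + 10 = 992.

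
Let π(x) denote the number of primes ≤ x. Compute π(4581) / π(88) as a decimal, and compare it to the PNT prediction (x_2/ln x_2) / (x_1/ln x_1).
π(4581)/π(88) = 619/23 ≈ 26.9130;  PNT prediction ≈ 27.6495.

π(88) = 23 and π(4581) = 619, so π(4581)/π(88) ≈ 26.9130. The PNT-predicted ratio is (4581/ln(4581)) / (88/ln(88)) ≈ 27.6495. The two agree to within a few percent, as expected.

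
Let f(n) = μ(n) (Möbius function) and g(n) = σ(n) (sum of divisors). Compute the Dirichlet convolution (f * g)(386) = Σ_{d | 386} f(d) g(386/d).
(μ * σ)(386) = 386

Divisors of 386: [1, 2, 193, 386]. For each d | 386:
  d = 1: μ(1) · σ(386/1) = 1 · 582 = 582
  d = 2: μ(2) · σ(386/2) = -1 · 194 = -194
  d = 193: μ(193) · σ(386/193) = -1 · 3 = -3
  d = 386: μ(386) · σ(386/386) = 1 · 1 = 1
Summing: (μ * σ)(386) = 582 + -194 + -3 + 1 = 386.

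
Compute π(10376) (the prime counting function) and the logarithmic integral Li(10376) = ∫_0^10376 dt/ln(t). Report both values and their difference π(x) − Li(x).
π(10376) = 1272;  Li(10376) ≈ 1286.88;  π(x) − Li(x) ≈ -14.88.

Direct count of primes ≤ 10376 gives π(10376) = 1272. Numerical evaluation of the logarithmic integral gives Li(10376) ≈ 1286.88. The difference π(x) − Li(x) ≈ -14.88 is typically negative for small/moderate x (Li(x) overestimates), though Littlewood's theorem shows this sign changes infinitely often.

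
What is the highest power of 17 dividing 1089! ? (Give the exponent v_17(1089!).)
v_17(1089!) = 67

Legendre's formula: v_p(n!) = Σ_{k ≥ 1} ⌊n / p^k⌋. For p = 17, n = 1089, the terms are:
  ⌊1089/17^1⌋ = ⌊1089/17⌋ = 64
  ⌊1089/17^2⌋ = ⌊1089/289⌋ = 3
(the next term ⌊1089/17^3⌋ = 0, terminating the sum). Summing: v_17(1089!) = 64 + 3 = 67.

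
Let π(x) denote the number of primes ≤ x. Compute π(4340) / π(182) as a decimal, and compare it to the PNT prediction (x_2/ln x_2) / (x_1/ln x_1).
π(4340)/π(182) = 593/42 ≈ 14.1190;  PNT prediction ≈ 14.8163.

π(182) = 42 and π(4340) = 593, so π(4340)/π(182) ≈ 14.1190. The PNT-predicted ratio is (4340/ln(4340)) / (182/ln(182)) ≈ 14.8163. The two agree to within a few percent, as expected.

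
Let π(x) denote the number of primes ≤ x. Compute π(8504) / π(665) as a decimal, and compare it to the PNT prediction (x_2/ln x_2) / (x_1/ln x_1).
π(8504)/π(665) = 1060/121 ≈ 8.7603;  PNT prediction ≈ 9.1862.

π(665) = 121 and π(8504) = 1060, so π(8504)/π(665) ≈ 8.7603. The PNT-predicted ratio is (8504/ln(8504)) / (665/ln(665)) ≈ 9.1862. The two agree to within a few percent, as expected.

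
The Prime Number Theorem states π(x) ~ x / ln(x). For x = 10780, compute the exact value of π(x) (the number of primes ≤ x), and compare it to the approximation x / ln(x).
π(10780) = 1312;  x/ln(x) ≈ 1160.96;  relative error ≈ 11.51%.

Directly count primes up to 10780: π(10780) = 1312. The PNT approximation gives 10780/ln(10780) ≈ 10780/9.28545 ≈ 1160.96. Relative error (π(x) − x/ln(x)) / π(x) ≈ 11.51%; the approximation is known to undercount slightly (Li(x) is a better estimate).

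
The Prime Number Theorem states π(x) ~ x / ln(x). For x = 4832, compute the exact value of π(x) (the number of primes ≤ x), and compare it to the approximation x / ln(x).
π(4832) = 650;  x/ln(x) ≈ 569.61;  relative error ≈ 12.37%.

Directly count primes up to 4832: π(4832) = 650. The PNT approximation gives 4832/ln(4832) ≈ 4832/8.48302 ≈ 569.61. Relative error (π(x) − x/ln(x)) / π(x) ≈ 12.37%; the approximation is known to undercount slightly (Li(x) is a better estimate).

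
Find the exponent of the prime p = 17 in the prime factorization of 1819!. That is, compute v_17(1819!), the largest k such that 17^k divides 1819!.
v_17(1819!) = 113

Legendre's formula: v_p(n!) = Σ_{k ≥ 1} ⌊n / p^k⌋. For p = 17, n = 1819, the terms are:
  ⌊1819/17^1⌋ = ⌊1819/17⌋ = 107
  ⌊1819/17^2⌋ = ⌊1819/289⌋ = 6
(the next term ⌊1819/17^3⌋ = 0, terminating the sum). Summing: v_17(1819!) = 107 + 6 = 113.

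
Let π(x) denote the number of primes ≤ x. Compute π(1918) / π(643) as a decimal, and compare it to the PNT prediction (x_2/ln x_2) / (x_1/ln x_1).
π(1918)/π(643) = 293/117 ≈ 2.5043;  PNT prediction ≈ 2.5516.

π(643) = 117 and π(1918) = 293, so π(1918)/π(643) ≈ 2.5043. The PNT-predicted ratio is (1918/ln(1918)) / (643/ln(643)) ≈ 2.5516. The two agree to within a few percent, as expected.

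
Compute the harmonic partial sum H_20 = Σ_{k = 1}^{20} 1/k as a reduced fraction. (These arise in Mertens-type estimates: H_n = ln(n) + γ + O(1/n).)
H_20 = 55835135/15519504

Direct summation: H_20 = 1 + 1/2 + ... + 1/20. The least common denominator is lcm(1, ..., 20) = 232792560; over this denominator the numerator is 232792560 + 116396280 + 77597520 + 58198140 + 46558512 + 38798760 + 33256080 + 29099070 + 25865840 + 23279256 + 21162960 + 19399380 + 17907120 + 16628040 + 15519504 + 14549535 + 13693680 + 12932920 + 12252240 + 11639628 = 837527025, so H_20 = 837527025/232792560; reducing by gcd(837527025, 232792560) = 15 gives 55835135/15519504 ≈ 3.59774. (The PNT-adjacent estimate ln(20) + γ ≈ 3.57295 matches within O(1/n).)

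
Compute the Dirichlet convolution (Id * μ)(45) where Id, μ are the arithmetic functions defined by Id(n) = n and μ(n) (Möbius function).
(Id * μ)(45) = 24

Divisors of 45: [1, 3, 5, 9, 15, 45]. For each d | 45:
  d = 1: Id(1) · μ(45/1) = 1 · 0 = 0
  d = 3: Id(3) · μ(45/3) = 3 · 1 = 3
  d = 5: Id(5) · μ(45/5) = 5 · 0 = 0
  d = 9: Id(9) · μ(45/9) = 9 · -1 = -9
  d = 15: Id(15) · μ(45/15) = 15 · -1 = -15
  d = 45: Id(45) · μ(45/45) = 45 · 1 = 45
Summing: (Id * μ)(45) = 0 + 3 + 0 + -9 + -15 + 45 = 24.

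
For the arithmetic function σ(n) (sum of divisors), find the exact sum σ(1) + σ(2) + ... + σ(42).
Σ_{n ≤ 42} σ(n) = 1480

Compute σ(n) for each 1 ≤ n ≤ 42: σ(1) = 1, σ(2) = 3, σ(3) = 4, σ(4) = 7, σ(5) = 6, σ(6) = 12, σ(7) = 8, σ(8) = 15, σ(9) = 13, σ(10) = 18, σ(11) = 12, σ(12) = 28, σ(13) = 14, σ(14) = 24, σ(15) = 24, σ(16) = 31, σ(17) = 18, σ(18) = 39, σ(19) = 20, σ(20) = 42, σ(21) = 32, σ(22) = 36, σ(23) = 24, σ(24) = 60, σ(25) = 31, σ(26) = 42, σ(27) = 40, σ(28) = 56, σ(29) = 30, σ(30) = 72, σ(31) = 32, σ(32) = 63, σ(33) = 48, σ(34) = 54, σ(35) = 48, σ(36) = 91, σ(37) = 38, σ(38) = 60, σ(39) = 56, σ(40) = 90, σ(41) = 42, σ(42) = 96. Summing all 42 values: 1480. (Average order: Σ_{n ≤ x} σ(n) ~ (π²/12) x². For x = 42, (π²/12)·42² ≈ 1450.83.)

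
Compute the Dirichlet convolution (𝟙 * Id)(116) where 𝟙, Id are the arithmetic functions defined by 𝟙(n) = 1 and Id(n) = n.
(𝟙 * Id)(116) = 210

Divisors of 116: [1, 2, 4, 29, 58, 116]. For each d | 116:
  d = 1: 𝟙(1) · Id(116/1) = 1 · 116 = 116
  d = 2: 𝟙(2) · Id(116/2) = 1 · 58 = 58
  d = 4: 𝟙(4) · Id(116/4) = 1 · 29 = 29
  d = 29: 𝟙(29) · Id(116/29) = 1 · 4 = 4
  d = 58: 𝟙(58) · Id(116/58) = 1 · 2 = 2
  d = 116: 𝟙(116) · Id(116/116) = 1 · 1 = 1
Summing: (𝟙 * Id)(116) = 116 + 58 + 29 + 4 + 2 + 1 = 210.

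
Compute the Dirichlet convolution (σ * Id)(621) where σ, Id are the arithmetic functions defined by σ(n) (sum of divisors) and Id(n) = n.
(σ * Id)(621) = 6674

Divisors of 621: [1, 3, 9, 23, 27, 69, 207, 621]. For each d | 621:
  d = 1: σ(1) · Id(621/1) = 1 · 621 = 621
  d = 3: σ(3) · Id(621/3) = 4 · 207 = 828
  d = 9: σ(9) · Id(621/9) = 13 · 69 = 897
  d = 23: σ(23) · Id(621/23) = 24 · 27 = 648
  d = 27: σ(27) · Id(621/27) = 40 · 23 = 920
  d = 69: σ(69) · Id(621/69) = 96 · 9 = 864
  d = 207: σ(207) · Id(621/207) = 312 · 3 = 936
  d = 621: σ(621) · Id(621/621) = 960 · 1 = 960
Summing: (σ * Id)(621) = 621 + 828 + 897 + 648 + 920 + 864 + 936 + 960 = 6674.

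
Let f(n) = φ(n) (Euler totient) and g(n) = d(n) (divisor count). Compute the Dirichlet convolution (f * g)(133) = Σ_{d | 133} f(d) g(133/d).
(φ * d)(133) = 160

Divisors of 133: [1, 7, 19, 133]. For each d | 133:
  d = 1: φ(1) · d(133/1) = 1 · 4 = 4
  d = 7: φ(7) · d(133/7) = 6 · 2 = 12
  d = 19: φ(19) · d(133/19) = 18 · 2 = 36
  d = 133: φ(133) · d(133/133) = 108 · 1 = 108
Summing: (φ * d)(133) = 4 + 12 + 36 + 108 = 160.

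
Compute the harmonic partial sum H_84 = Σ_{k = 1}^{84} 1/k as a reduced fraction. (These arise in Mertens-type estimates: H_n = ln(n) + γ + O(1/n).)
H_84 = 3681181948368536301765969745576439759/734184632222154704090370027645633600

Direct summation: H_84 = 1 + 1/2 + ... + 1/84. The least common denominator is lcm(1, ..., 84) = 8076030954443701744994070304101969600; over this denominator the numerator is 8076030954443701744994070304101969600 + 4038015477221850872497035152050984800 + 2692010318147900581664690101367323200 + 2019007738610925436248517576025492400 + 1615206190888740348998814060820393920 + 1346005159073950290832345050683661600 + 1153718707777671677856295757728852800 + 1009503869305462718124258788012746200 + 897336772715966860554896700455774400 + 807603095444370174499407030410196960 + 734184632222154704090370027645633600 + 673002579536975145416172525341830800 + 621233150341823211153390023392459200 + 576859353888835838928147878864426400 + 538402063629580116332938020273464640 + 504751934652731359062129394006373100 + 475060644379041279117298253182468800 + 448668386357983430277448350227887200 + 425054260760194828683898437057998400 + 403801547722185087249703515205098480 + 384572902592557225952098585909617600 + 367092316111077352045185013822816800 + 351131780627987032391046534960955200 + 336501289768487572708086262670915400 + 323041238177748069799762812164078784 + 310616575170911605576695011696229600 + 299112257571988953518298900151924800 + 288429676944417919464073939432213200 + 278483826015300060172209320831102400 + 269201031814790058166469010136732320 + 260517127562700056290131300132321600 + 252375967326365679531064697003186550 + 244728210740718234696790009215211200 + 237530322189520639558649126591234400 + 230743741555534335571259151545770560 + 224334193178991715138724175113943600 + 218271106876856803918758656867620800 + 212527130380097414341949218528999200 + 207077716780607737051130007797486400 + 201900773861092543624851757602549240 + 196976364742529310853513909856145600 + 192286451296278612976049292954808800 + 187814673359155854534745821025627200 + 183546158055538676022592506911408400 + 179467354543193372110979340091154880 + 175565890313993516195523267480477600 + 171830445839227696702001495831956800 + 168250644884243786354043131335457700 + 164816958253953096836613679675550400 + 161520619088874034899881406082039392 + 158353548126347093039099417727489600 + 155308287585455802788347505848114800 + 152377942536673617830076798190603200 + 149556128785994476759149450075962400 + 146836926444430940818074005529126720 + 144214838472208959732036969716106600 + 141684753586731609561299479019332800 + 139241913007650030086104660415551200 + 136881880583791554999899496679694400 + 134600515907395029083234505068366160 + 132393950072847569590066726296753600 + 130258563781350028145065650066160800 + 128190967530852408650699528636539200 + 126187983663182839765532348501593275 + 124246630068364642230678004678491840 + 122364105370359117348395004607605600 + 120537775439458234999911497076148800 + 118765161094760319779324563295617200 + 117043926875995677463682178320318400 + 115371870777767167785629575772885280 + 113746914851319742887240426818337600 + 112167096589495857569362087556971800 + 110630561019776736232795483617835200 + 109135553438428401959379328433810400 + 107680412725916023266587604054692928 + 106263565190048707170974609264499600 + 104883518888879243441481432520804800 + 103538858390303868525565003898743200 + 102228239929667110696127472203822400 + 100950386930546271812425878801274620 + 99704085857329651172766300050641600 + 98488182371264655426756954928072800 + 97301577764381948734868316916891200 + 96143225648139306488024646477404400 = 40493001432053899319425667201340837349, so H_84 = 40493001432053899319425667201340837349/8076030954443701744994070304101969600; reducing by gcd(40493001432053899319425667201340837349, 8076030954443701744994070304101969600) = 11 gives 3681181948368536301765969745576439759/734184632222154704090370027645633600 ≈ 5.01397. (The PNT-adjacent estimate ln(84) + γ ≈ 5.00803 matches within O(1/n).)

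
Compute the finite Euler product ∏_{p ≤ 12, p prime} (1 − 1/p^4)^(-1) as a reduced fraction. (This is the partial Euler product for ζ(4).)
∏ = 35153041/32481280

The primes p ≤ 12 are [2, 3, 5, 7, 11]. For each prime, (1 − 1/p^4)^(-1) = p^4 / (p^4 − 1). The product is (1 − 1/2^4)^(-1), (1 − 1/3^4)^(-1), (1 − 1/5^4)^(-1), (1 − 1/7^4)^(-1), (1 − 1/11^4)^(-1) = ∏ p^4 / (p^4 − 1) = 35153041/32481280.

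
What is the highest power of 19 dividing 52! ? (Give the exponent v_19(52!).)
v_19(52!) = 2

Legendre's formula: v_p(n!) = Σ_{k ≥ 1} ⌊n / p^k⌋. For p = 19, n = 52, the terms are:
  ⌊52/19^1⌋ = ⌊52/19⌋ = 2
(the next term ⌊52/19^2⌋ = 0, terminating the sum). Summing: v_19(52!) = 2 = 2.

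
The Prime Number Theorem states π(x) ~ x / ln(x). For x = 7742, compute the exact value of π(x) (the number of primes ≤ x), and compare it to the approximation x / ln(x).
π(7742) = 982;  x/ln(x) ≈ 864.60;  relative error ≈ 11.96%.

Directly count primes up to 7742: π(7742) = 982. The PNT approximation gives 7742/ln(7742) ≈ 7742/8.95442 ≈ 864.60. Relative error (π(x) − x/ln(x)) / π(x) ≈ 11.96%; the approximation is known to undercount slightly (Li(x) is a better estimate).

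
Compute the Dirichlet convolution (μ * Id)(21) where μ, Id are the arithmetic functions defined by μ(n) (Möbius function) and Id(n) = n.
(μ * Id)(21) = 12

Divisors of 21: [1, 3, 7, 21]. For each d | 21:
  d = 1: μ(1) · Id(21/1) = 1 · 21 = 21
  d = 3: μ(3) · Id(21/3) = -1 · 7 = -7
  d = 7: μ(7) · Id(21/7) = -1 · 3 = -3
  d = 21: μ(21) · Id(21/21) = 1 · 1 = 1
Summing: (μ * Id)(21) = 21 + -7 + -3 + 1 = 12.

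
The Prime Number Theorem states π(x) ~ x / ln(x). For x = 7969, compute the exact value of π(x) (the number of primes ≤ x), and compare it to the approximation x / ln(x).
π(7969) = 1006;  x/ln(x) ≈ 887.09;  relative error ≈ 11.82%.

Directly count primes up to 7969: π(7969) = 1006. The PNT approximation gives 7969/ln(7969) ≈ 7969/8.98331 ≈ 887.09. Relative error (π(x) − x/ln(x)) / π(x) ≈ 11.82%; the approximation is known to undercount slightly (Li(x) is a better estimate).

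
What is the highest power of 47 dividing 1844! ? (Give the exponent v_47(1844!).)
v_47(1844!) = 39

Legendre's formula: v_p(n!) = Σ_{k ≥ 1} ⌊n / p^k⌋. For p = 47, n = 1844, the terms are:
  ⌊1844/47^1⌋ = ⌊1844/47⌋ = 39
(the next term ⌊1844/47^2⌋ = 0, terminating the sum). Summing: v_47(1844!) = 39 = 39.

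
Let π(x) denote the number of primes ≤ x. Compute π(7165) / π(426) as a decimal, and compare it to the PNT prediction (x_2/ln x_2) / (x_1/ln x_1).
π(7165)/π(426) = 916/82 ≈ 11.1707;  PNT prediction ≈ 11.4714.

π(426) = 82 and π(7165) = 916, so π(7165)/π(426) ≈ 11.1707. The PNT-predicted ratio is (7165/ln(7165)) / (426/ln(426)) ≈ 11.4714. The two agree to within a few percent, as expected.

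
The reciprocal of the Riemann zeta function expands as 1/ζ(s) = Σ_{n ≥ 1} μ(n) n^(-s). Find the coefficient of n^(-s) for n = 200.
μ(200) = 0

Factor n = 200 = 2^3 · 5^2. μ(n) = 0 if any exponent ≥ 2 (not squarefree); otherwise μ(n) = (−1)^{ω(n)} where ω(n) is the number of distinct prime factors. Applying: μ(200) = 0.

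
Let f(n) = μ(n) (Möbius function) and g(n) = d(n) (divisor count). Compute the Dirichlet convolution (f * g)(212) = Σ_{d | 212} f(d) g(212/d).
(μ * d)(212) = 1

Divisors of 212: [1, 2, 4, 53, 106, 212]. For each d | 212:
  d = 1: μ(1) · d(212/1) = 1 · 6 = 6
  d = 2: μ(2) · d(212/2) = -1 · 4 = -4
  d = 4: μ(4) · d(212/4) = 0 · 2 = 0
  d = 53: μ(53) · d(212/53) = -1 · 3 = -3
  d = 106: μ(106) · d(212/106) = 1 · 2 = 2
  d = 212: μ(212) · d(212/212) = 0 · 1 = 0
Summing: (μ * d)(212) = 6 + -4 + 0 + -3 + 2 + 0 = 1.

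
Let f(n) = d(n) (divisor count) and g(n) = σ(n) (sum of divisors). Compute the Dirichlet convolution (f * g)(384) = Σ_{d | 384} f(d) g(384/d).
(d * σ)(384) = 5808

Divisors of 384: [1, 2, 3, 4, 6, 8, 12, 16, 24, 32, 48, 64, 96, 128, 192, 384]. For each d | 384:
  d = 1: d(1) · σ(384/1) = 1 · 1020 = 1020
  d = 2: d(2) · σ(384/2) = 2 · 508 = 1016
  d = 3: d(3) · σ(384/3) = 2 · 255 = 510
  d = 4: d(4) · σ(384/4) = 3 · 252 = 756
  d = 6: d(6) · σ(384/6) = 4 · 127 = 508
  d = 8: d(8) · σ(384/8) = 4 · 124 = 496
  d = 12: d(12) · σ(384/12) = 6 · 63 = 378
  d = 16: d(16) · σ(384/16) = 5 · 60 = 300
  d = 24: d(24) · σ(384/24) = 8 · 31 = 248
  d = 32: d(32) · σ(384/32) = 6 · 28 = 168
  d = 48: d(48) · σ(384/48) = 10 · 15 = 150
  d = 64: d(64) · σ(384/64) = 7 · 12 = 84
  d = 96: d(96) · σ(384/96) = 12 · 7 = 84
  d = 128: d(128) · σ(384/128) = 8 · 4 = 32
  d = 192: d(192) · σ(384/192) = 14 · 3 = 42
  d = 384: d(384) · σ(384/384) = 16 · 1 = 16
Summing: (d * σ)(384) = 1020 + 1016 + 510 + 756 + 508 + 496 + 378 + 300 + 248 + 168 + 150 + 84 + 84 + 32 + 42 + 16 = 5808.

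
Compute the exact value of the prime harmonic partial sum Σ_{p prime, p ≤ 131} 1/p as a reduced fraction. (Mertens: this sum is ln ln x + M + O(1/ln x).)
Σ 1/p = 980956909242278731029785409368357903506317057050081/525896479052627740771371797072411912900610967452630

π(131) = 32, so the primes ≤ 131 are [2, 3, 5, 7, 11, 13, 17, 19, 23, 29, 31, 37, 41, 43, 47, 53, 59, 61, 67, 71, 73, 79, 83, 89, 97, 101, 103, 107, 109, 113, 127, 131]. Summing 1/p over these primes: 980956909242278731029785409368357903506317057050081/525896479052627740771371797072411912900610967452630 ≈ 1.8653. Mertens estimate ln ln(131) + 0.2615 ≈ 1.8457.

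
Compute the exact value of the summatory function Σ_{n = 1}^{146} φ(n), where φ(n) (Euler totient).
Σ_{n ≤ 146} φ(n) = 6514

Compute φ(n) for each 1 ≤ n ≤ 146: φ(1) = 1, φ(2) = 1, φ(3) = 2, φ(4) = 2, φ(5) = 4, φ(6) = 2, φ(7) = 6, φ(8) = 4, φ(9) = 6, φ(10) = 4, φ(11) = 10, φ(12) = 4, φ(13) = 12, φ(14) = 6, φ(15) = 8, φ(16) = 8, φ(17) = 16, φ(18) = 6, φ(19) = 18, φ(20) = 8, φ(21) = 12, φ(22) = 10, φ(23) = 22, φ(24) = 8, φ(25) = 20, φ(26) = 12, φ(27) = 18, φ(28) = 12, φ(29) = 28, φ(30) = 8, φ(31) = 30, φ(32) = 16, φ(33) = 20, φ(34) = 16, φ(35) = 24, φ(36) = 12, φ(37) = 36, φ(38) = 18, φ(39) = 24, φ(40) = 16, φ(41) = 40, φ(42) = 12, φ(43) = 42, φ(44) = 20, φ(45) = 24, φ(46) = 22, φ(47) = 46, φ(48) = 16, φ(49) = 42, φ(50) = 20, φ(51) = 32, φ(52) = 24, φ(53) = 52, φ(54) = 18, φ(55) = 40, φ(56) = 24, φ(57) = 36, φ(58) = 28, φ(59) = 58, φ(60) = 16, φ(61) = 60, φ(62) = 30, φ(63) = 36, φ(64) = 32, φ(65) = 48, φ(66) = 20, φ(67) = 66, φ(68) = 32, φ(69) = 44, φ(70) = 24, φ(71) = 70, φ(72) = 24, φ(73) = 72, φ(74) = 36, φ(75) = 40, φ(76) = 36, φ(77) = 60, φ(78) = 24, φ(79) = 78, φ(80) = 32, φ(81) = 54, φ(82) = 40, φ(83) = 82, φ(84) = 24, φ(85) = 64, φ(86) = 42, φ(87) = 56, φ(88) = 40, φ(89) = 88, φ(90) = 24, φ(91) = 72, φ(92) = 44, φ(93) = 60, φ(94) = 46, φ(95) = 72, φ(96) = 32, φ(97) = 96, φ(98) = 42, φ(99) = 60, φ(100) = 40, φ(101) = 100, φ(102) = 32, φ(103) = 102, φ(104) = 48, φ(105) = 48, φ(106) = 52, φ(107) = 106, φ(108) = 36, φ(109) = 108, φ(110) = 40, φ(111) = 72, φ(112) = 48, φ(113) = 112, φ(114) = 36, φ(115) = 88, φ(116) = 56, φ(117) = 72, φ(118) = 58, φ(119) = 96, φ(120) = 32, φ(121) = 110, φ(122) = 60, φ(123) = 80, φ(124) = 60, φ(125) = 100, φ(126) = 36, φ(127) = 126, φ(128) = 64, φ(129) = 84, φ(130) = 48, φ(131) = 130, φ(132) = 40, φ(133) = 108, φ(134) = 66, φ(135) = 72, φ(136) = 64, φ(137) = 136, φ(138) = 44, φ(139) = 138, φ(140) = 48, φ(141) = 92, φ(142) = 70, φ(143) = 120, φ(144) = 48, φ(145) = 112, φ(146) = 72. Summing all 146 values: 6514. (Average order: Σ_{n ≤ x} φ(n) ~ (3/π²) x². For x = 146, (3/π²)·146² ≈ 6479.29.)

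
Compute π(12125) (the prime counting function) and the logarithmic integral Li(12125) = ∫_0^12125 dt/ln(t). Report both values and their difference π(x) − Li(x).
π(12125) = 1452;  Li(12125) ≈ 1474.40;  π(x) − Li(x) ≈ -22.40.

Direct count of primes ≤ 12125 gives π(12125) = 1452. Numerical evaluation of the logarithmic integral gives Li(12125) ≈ 1474.40. The difference π(x) − Li(x) ≈ -22.40 is typically negative for small/moderate x (Li(x) overestimates), though Littlewood's theorem shows this sign changes infinitely often.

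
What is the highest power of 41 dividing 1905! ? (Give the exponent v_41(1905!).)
v_41(1905!) = 47

Legendre's formula: v_p(n!) = Σ_{k ≥ 1} ⌊n / p^k⌋. For p = 41, n = 1905, the terms are:
  ⌊1905/41^1⌋ = ⌊1905/41⌋ = 46
  ⌊1905/41^2⌋ = ⌊1905/1681⌋ = 1
(the next term ⌊1905/41^3⌋ = 0, terminating the sum). Summing: v_41(1905!) = 46 + 1 = 47.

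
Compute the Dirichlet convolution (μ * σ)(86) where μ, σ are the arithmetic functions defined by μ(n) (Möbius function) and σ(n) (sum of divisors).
(μ * σ)(86) = 86

Divisors of 86: [1, 2, 43, 86]. For each d | 86:
  d = 1: μ(1) · σ(86/1) = 1 · 132 = 132
  d = 2: μ(2) · σ(86/2) = -1 · 44 = -44
  d = 43: μ(43) · σ(86/43) = -1 · 3 = -3
  d = 86: μ(86) · σ(86/86) = 1 · 1 = 1
Summing: (μ * σ)(86) = 132 + -44 + -3 + 1 = 86.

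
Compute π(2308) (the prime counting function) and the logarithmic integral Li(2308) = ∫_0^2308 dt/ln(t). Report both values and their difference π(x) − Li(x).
π(2308) = 342;  Li(2308) ≈ 354.94;  π(x) − Li(x) ≈ -12.94.

Direct count of primes ≤ 2308 gives π(2308) = 342. Numerical evaluation of the logarithmic integral gives Li(2308) ≈ 354.94. The difference π(x) − Li(x) ≈ -12.94 is typically negative for small/moderate x (Li(x) overestimates), though Littlewood's theorem shows this sign changes infinitely often.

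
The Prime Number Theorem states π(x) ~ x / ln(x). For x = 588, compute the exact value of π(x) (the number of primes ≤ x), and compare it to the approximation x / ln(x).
π(588) = 107;  x/ln(x) ≈ 92.21;  relative error ≈ 13.82%.

Directly count primes up to 588: π(588) = 107. The PNT approximation gives 588/ln(588) ≈ 588/6.37673 ≈ 92.21. Relative error (π(x) − x/ln(x)) / π(x) ≈ 13.82%; the approximation is known to undercount slightly (Li(x) is a better estimate).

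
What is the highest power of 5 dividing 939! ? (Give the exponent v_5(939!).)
v_5(939!) = 232

Legendre's formula: v_p(n!) = Σ_{k ≥ 1} ⌊n / p^k⌋. For p = 5, n = 939, the terms are:
  ⌊939/5^1⌋ = ⌊939/5⌋ = 187
  ⌊939/5^2⌋ = ⌊939/25⌋ = 37
  ⌊939/5^3⌋ = ⌊939/125⌋ = 7
  ⌊939/5^4⌋ = ⌊939/625⌋ = 1
(the next term ⌊939/5^5⌋ = 0, terminating the sum). Summing: v_5(939!) = 187 + 37 + 7 + 1 = 232.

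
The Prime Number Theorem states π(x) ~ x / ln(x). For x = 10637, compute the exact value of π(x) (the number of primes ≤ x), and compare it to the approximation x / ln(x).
π(10637) = 1297;  x/ln(x) ≈ 1147.21;  relative error ≈ 11.55%.

Directly count primes up to 10637: π(10637) = 1297. The PNT approximation gives 10637/ln(10637) ≈ 10637/9.27209 ≈ 1147.21. Relative error (π(x) − x/ln(x)) / π(x) ≈ 11.55%; the approximation is known to undercount slightly (Li(x) is a better estimate).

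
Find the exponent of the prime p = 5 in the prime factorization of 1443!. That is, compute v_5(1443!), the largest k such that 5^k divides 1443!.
v_5(1443!) = 358

Legendre's formula: v_p(n!) = Σ_{k ≥ 1} ⌊n / p^k⌋. For p = 5, n = 1443, the terms are:
  ⌊1443/5^1⌋ = ⌊1443/5⌋ = 288
  ⌊1443/5^2⌋ = ⌊1443/25⌋ = 57
  ⌊1443/5^3⌋ = ⌊1443/125⌋ = 11
  ⌊1443/5^4⌋ = ⌊1443/625⌋ = 2
(the next term ⌊1443/5^5⌋ = 0, terminating the sum). Summing: v_5(1443!) = 288 + 57 + 11 + 2 = 358.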